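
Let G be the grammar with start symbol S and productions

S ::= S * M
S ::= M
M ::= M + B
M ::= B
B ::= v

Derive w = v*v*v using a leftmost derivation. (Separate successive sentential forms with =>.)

S => S*M   [S ::= S * M]
S*M => S*M*M   [S ::= S * M]
S*M*M => M*M*M   [S ::= M]
M*M*M => B*M*M   [M ::= B]
B*M*M => v*M*M   [B ::= v]
v*M*M => v*B*M   [M ::= B]
v*B*M => v*v*M   [B ::= v]
v*v*M => v*v*B   [M ::= B]
v*v*B => v*v*v   [B ::= v]

S => S*M => S*M*M => M*M*M => B*M*M => v*M*M => v*B*M => v*v*M => v*v*B => v*v*v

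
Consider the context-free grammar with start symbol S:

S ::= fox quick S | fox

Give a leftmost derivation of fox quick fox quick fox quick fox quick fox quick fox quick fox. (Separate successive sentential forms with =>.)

S => fox quick S => fox quick fox quick S => fox quick fox quick fox quick S => fox quick fox quick fox quick fox quick S => fox quick fox quick fox quick fox quick fox quick S => fox quick fox quick fox quick fox quick fox quick fox quick S => fox quick fox quick fox quick fox quick fox quick fox quick fox

S => fox quick S   [S ::= fox quick S]
fox quick S => fox quick fox quick S   [S ::= fox quick S]
fox quick fox quick S => fox quick fox quick fox quick S   [S ::= fox quick S]
fox quick fox quick fox quick S => fox quick fox quick fox quick fox quick S   [S ::= fox quick S]
fox quick fox quick fox quick fox quick S => fox quick fox quick fox quick fox quick fox quick S   [S ::= fox quick S]
fox quick fox quick fox quick fox quick fox quick S => fox quick fox quick fox quick fox quick fox quick fox quick S   [S ::= fox quick S]
fox quick fox quick fox quick fox quick fox quick fox quick S => fox quick fox quick fox quick fox quick fox quick fox quick fox   [S ::= fox]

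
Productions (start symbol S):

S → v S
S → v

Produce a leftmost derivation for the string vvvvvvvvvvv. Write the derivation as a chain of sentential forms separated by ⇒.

S ⇒ vS ⇒ vvS ⇒ vvvS ⇒ vvvvS ⇒ vvvvvS ⇒ vvvvvvS ⇒ vvvvvvvS ⇒ vvvvvvvvS ⇒ vvvvvvvvvS ⇒ vvvvvvvvvvS ⇒ vvvvvvvvvvv

S ⇒ vS   [S → v S]
vS ⇒ vvS   [S → v S]
vvS ⇒ vvvS   [S → v S]
vvvS ⇒ vvvvS   [S → v S]
vvvvS ⇒ vvvvvS   [S → v S]
vvvvvS ⇒ vvvvvvS   [S → v S]
vvvvvvS ⇒ vvvvvvvS   [S → v S]
vvvvvvvS ⇒ vvvvvvvvS   [S → v S]
vvvvvvvvS ⇒ vvvvvvvvvS   [S → v S]
vvvvvvvvvS ⇒ vvvvvvvvvvS   [S → v S]
vvvvvvvvvvS ⇒ vvvvvvvvvvv   [S → v]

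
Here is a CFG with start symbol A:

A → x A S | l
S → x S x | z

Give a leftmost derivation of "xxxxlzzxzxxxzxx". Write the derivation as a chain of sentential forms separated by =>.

A => xAS => xxASS => xxxASSS => xxxxASSSS => xxxxlSSSS => xxxxlzSSS => xxxxlzzSS => xxxxlzzxSxS => xxxxlzzxzxS => xxxxlzzxzxxSx => xxxxlzzxzxxxSxx => xxxxlzzxzxxxzxx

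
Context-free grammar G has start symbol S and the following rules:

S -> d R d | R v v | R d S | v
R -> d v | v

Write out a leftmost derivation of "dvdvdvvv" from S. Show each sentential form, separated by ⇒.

S⇒RdS⇒dvdS⇒dvdRdS⇒dvdvdS⇒dvdvdRvv⇒dvdvdvvv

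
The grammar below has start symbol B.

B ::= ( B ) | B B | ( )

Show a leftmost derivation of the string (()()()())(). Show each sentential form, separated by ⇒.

B⇒BB⇒(B)B⇒(BB)B⇒(BBB)B⇒(BBBB)B⇒(()BBB)B⇒(()()BB)B⇒(()()()B)B⇒(()()()())B⇒(()()()())()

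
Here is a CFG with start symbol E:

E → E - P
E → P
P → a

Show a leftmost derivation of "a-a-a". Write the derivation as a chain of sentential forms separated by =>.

E => E-P => E-P-P => P-P-P => a-P-P => a-a-P => a-a-a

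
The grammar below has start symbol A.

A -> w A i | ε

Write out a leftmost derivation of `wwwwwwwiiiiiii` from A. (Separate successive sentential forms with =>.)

A => wAi => wwAii => wwwAiii => wwwwAiiii => wwwwwAiiiii => wwwwwwAiiiiii => wwwwwwwAiiiiiii => wwwwwwwiiiiiii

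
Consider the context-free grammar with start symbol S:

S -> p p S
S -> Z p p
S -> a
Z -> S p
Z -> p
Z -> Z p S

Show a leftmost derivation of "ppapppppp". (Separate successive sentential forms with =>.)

S => ppS => ppZpp => ppSppp => ppZppppp => ppSpppppp => ppapppppp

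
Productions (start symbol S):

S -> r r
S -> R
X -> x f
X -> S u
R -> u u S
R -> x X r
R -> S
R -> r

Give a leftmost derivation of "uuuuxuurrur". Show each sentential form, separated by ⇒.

S ⇒ R   [S -> R]
R ⇒ uuS   [R -> u u S]
uuS ⇒ uuR   [S -> R]
uuR ⇒ uuuuS   [R -> u u S]
uuuuS ⇒ uuuuR   [S -> R]
uuuuR ⇒ uuuuxXr   [R -> x X r]
uuuuxXr ⇒ uuuuxSur   [X -> S u]
uuuuxSur ⇒ uuuuxRur   [S -> R]
uuuuxRur ⇒ uuuuxuuSur   [R -> u u S]
uuuuxuuSur ⇒ uuuuxuurrur   [S -> r r]

S ⇒ R ⇒ uuS ⇒ uuR ⇒ uuuuS ⇒ uuuuR ⇒ uuuuxXr ⇒ uuuuxSur ⇒ uuuuxRur ⇒ uuuuxuuSur ⇒ uuuuxuurrur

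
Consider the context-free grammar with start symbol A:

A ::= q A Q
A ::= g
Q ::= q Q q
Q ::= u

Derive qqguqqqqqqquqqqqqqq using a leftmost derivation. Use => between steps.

A=>qAQ=>qqAQQ=>qqgQQ=>qqguQ=>qqguqQq=>qqguqqQqq=>qqguqqqQqqq=>qqguqqqqQqqqq=>qqguqqqqqQqqqqq=>qqguqqqqqqQqqqqqq=>qqguqqqqqqqQqqqqqqq=>qqguqqqqqqquqqqqqqq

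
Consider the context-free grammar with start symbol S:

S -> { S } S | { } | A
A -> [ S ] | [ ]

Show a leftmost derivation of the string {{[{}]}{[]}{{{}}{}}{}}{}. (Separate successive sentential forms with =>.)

S => {S}S   [S -> { S } S]
{S}S => {{S}S}S   [S -> { S } S]
{{S}S}S => {{A}S}S   [S -> A]
{{A}S}S => {{[S]}S}S   [A -> [ S ]]
{{[S]}S}S => {{[{}]}S}S   [S -> { }]
{{[{}]}S}S => {{[{}]}{S}S}S   [S -> { S } S]
{{[{}]}{S}S}S => {{[{}]}{A}S}S   [S -> A]
{{[{}]}{A}S}S => {{[{}]}{[]}S}S   [A -> [ ]]
{{[{}]}{[]}S}S => {{[{}]}{[]}{S}S}S   [S -> { S } S]
{{[{}]}{[]}{S}S}S => {{[{}]}{[]}{{S}S}S}S   [S -> { S } S]
{{[{}]}{[]}{{S}S}S}S => {{[{}]}{[]}{{{}}S}S}S   [S -> { }]
{{[{}]}{[]}{{{}}S}S}S => {{[{}]}{[]}{{{}}{}}S}S   [S -> { }]
{{[{}]}{[]}{{{}}{}}S}S => {{[{}]}{[]}{{{}}{}}{}}S   [S -> { }]
{{[{}]}{[]}{{{}}{}}{}}S => {{[{}]}{[]}{{{}}{}}{}}{}   [S -> { }]

S => {S}S => {{S}S}S => {{A}S}S => {{[S]}S}S => {{[{}]}S}S => {{[{}]}{S}S}S => {{[{}]}{A}S}S => {{[{}]}{[]}S}S => {{[{}]}{[]}{S}S}S => {{[{}]}{[]}{{S}S}S}S => {{[{}]}{[]}{{{}}S}S}S => {{[{}]}{[]}{{{}}{}}S}S => {{[{}]}{[]}{{{}}{}}{}}S => {{[{}]}{[]}{{{}}{}}{}}{}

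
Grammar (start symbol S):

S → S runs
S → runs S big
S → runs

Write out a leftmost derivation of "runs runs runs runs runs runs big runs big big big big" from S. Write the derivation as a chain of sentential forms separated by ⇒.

S ⇒ runs S big ⇒ runs runs S big big ⇒ runs runs runs S big big big ⇒ runs runs runs runs S big big big big ⇒ runs runs runs runs S runs big big big big ⇒ runs runs runs runs runs S big runs big big big big ⇒ runs runs runs runs runs runs big runs big big big big

S ⇒ runs S big   [S → runs S big]
runs S big ⇒ runs runs S big big   [S → runs S big]
runs runs S big big ⇒ runs runs runs S big big big   [S → runs S big]
runs runs runs S big big big ⇒ runs runs runs runs S big big big big   [S → runs S big]
runs runs runs runs S big big big big ⇒ runs runs runs runs S runs big big big big   [S → S runs]
runs runs runs runs S runs big big big big ⇒ runs runs runs runs runs S big runs big big big big   [S → runs S big]
runs runs runs runs runs S big runs big big big big ⇒ runs runs runs runs runs runs big runs big big big big   [S → runs]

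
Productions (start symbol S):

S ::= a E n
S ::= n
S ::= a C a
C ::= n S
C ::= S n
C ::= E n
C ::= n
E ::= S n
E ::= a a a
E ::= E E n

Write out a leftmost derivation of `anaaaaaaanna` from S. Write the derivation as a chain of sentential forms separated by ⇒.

S ⇒ aCa ⇒ anSa ⇒ anaEna ⇒ anaEEnna ⇒ anaaaaEnna ⇒ anaaaaaaanna

S ⇒ aCa   [S ::= a C a]
aCa ⇒ anSa   [C ::= n S]
anSa ⇒ anaEna   [S ::= a E n]
anaEna ⇒ anaEEnna   [E ::= E E n]
anaEEnna ⇒ anaaaaEnna   [E ::= a a a]
anaaaaEnna ⇒ anaaaaaaanna   [E ::= a a a]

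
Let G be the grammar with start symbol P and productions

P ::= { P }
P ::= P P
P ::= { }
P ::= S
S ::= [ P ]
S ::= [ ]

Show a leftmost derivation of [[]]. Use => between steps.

P => S   [P ::= S]
S => [P]   [S ::= [ P ]]
[P] => [S]   [P ::= S]
[S] => [[]]   [S ::= [ ]]

P => S => [P] => [S] => [[]]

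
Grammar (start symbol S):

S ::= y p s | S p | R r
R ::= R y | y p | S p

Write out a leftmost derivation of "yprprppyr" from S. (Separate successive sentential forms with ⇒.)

S ⇒ Rr ⇒ Ryr ⇒ Spyr ⇒ Sppyr ⇒ Rrppyr ⇒ Sprppyr ⇒ Rrprppyr ⇒ yprprppyr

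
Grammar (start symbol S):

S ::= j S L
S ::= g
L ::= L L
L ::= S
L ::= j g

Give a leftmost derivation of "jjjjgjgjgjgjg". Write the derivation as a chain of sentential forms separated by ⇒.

S ⇒ jSL   [S ::= j S L]
jSL ⇒ jjSLL   [S ::= j S L]
jjSLL ⇒ jjjSLLL   [S ::= j S L]
jjjSLLL ⇒ jjjjSLLLL   [S ::= j S L]
jjjjSLLLL ⇒ jjjjgLLLL   [S ::= g]
jjjjgLLLL ⇒ jjjjgjgLLL   [L ::= j g]
jjjjgjgLLL ⇒ jjjjgjgjgLL   [L ::= j g]
jjjjgjgjgLL ⇒ jjjjgjgjgjgL   [L ::= j g]
jjjjgjgjgjgL ⇒ jjjjgjgjgjgjg   [L ::= j g]

S⇒jSL⇒jjSLL⇒jjjSLLL⇒jjjjSLLLL⇒jjjjgLLLL⇒jjjjgjgLLL⇒jjjjgjgjgLL⇒jjjjgjgjgjgL⇒jjjjgjgjgjgjg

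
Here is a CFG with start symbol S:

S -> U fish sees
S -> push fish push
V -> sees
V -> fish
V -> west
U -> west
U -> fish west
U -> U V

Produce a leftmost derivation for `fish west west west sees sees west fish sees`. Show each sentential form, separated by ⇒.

S ⇒ U fish sees ⇒ U V fish sees ⇒ U V V fish sees ⇒ U V V V fish sees ⇒ U V V V V fish sees ⇒ U V V V V V fish sees ⇒ fish west V V V V V fish sees ⇒ fish west west V V V V fish sees ⇒ fish west west west V V V fish sees ⇒ fish west west west sees V V fish sees ⇒ fish west west west sees sees V fish sees ⇒ fish west west west sees sees west fish sees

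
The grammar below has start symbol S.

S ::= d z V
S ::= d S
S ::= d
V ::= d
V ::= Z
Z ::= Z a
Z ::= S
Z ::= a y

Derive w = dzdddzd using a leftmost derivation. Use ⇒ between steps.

S⇒dzV⇒dzZ⇒dzS⇒dzdS⇒dzddS⇒dzdddzV⇒dzdddzd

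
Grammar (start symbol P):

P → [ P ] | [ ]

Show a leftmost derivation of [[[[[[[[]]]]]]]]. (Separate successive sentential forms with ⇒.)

P ⇒ [P]   [P → [ P ]]
[P] ⇒ [[P]]   [P → [ P ]]
[[P]] ⇒ [[[P]]]   [P → [ P ]]
[[[P]]] ⇒ [[[[P]]]]   [P → [ P ]]
[[[[P]]]] ⇒ [[[[[P]]]]]   [P → [ P ]]
[[[[[P]]]]] ⇒ [[[[[[P]]]]]]   [P → [ P ]]
[[[[[[P]]]]]] ⇒ [[[[[[[P]]]]]]]   [P → [ P ]]
[[[[[[[P]]]]]]] ⇒ [[[[[[[[]]]]]]]]   [P → [ ]]

P ⇒ [P] ⇒ [[P]] ⇒ [[[P]]] ⇒ [[[[P]]]] ⇒ [[[[[P]]]]] ⇒ [[[[[[P]]]]]] ⇒ [[[[[[[P]]]]]]] ⇒ [[[[[[[[]]]]]]]]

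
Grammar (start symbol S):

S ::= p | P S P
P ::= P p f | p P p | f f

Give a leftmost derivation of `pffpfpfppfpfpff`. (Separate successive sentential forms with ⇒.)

S⇒PSP⇒PpfSP⇒PpfpfSP⇒pPppfpfSP⇒pPpfppfpfSP⇒pPpfpfppfpfSP⇒pffpfpfppfpfSP⇒pffpfpfppfpfpP⇒pffpfpfppfpfpff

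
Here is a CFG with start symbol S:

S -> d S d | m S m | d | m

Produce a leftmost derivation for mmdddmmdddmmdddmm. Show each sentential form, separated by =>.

S => mSm => mmSmm => mmdSdmm => mmddSddmm => mmdddSdddmm => mmdddmSmdddmm => mmdddmmSmmdddmm => mmdddmmdSdmmdddmm => mmdddmmdddmmdddmm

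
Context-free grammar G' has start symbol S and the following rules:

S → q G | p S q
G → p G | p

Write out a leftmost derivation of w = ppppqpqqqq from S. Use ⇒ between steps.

S ⇒ pSq ⇒ ppSqq ⇒ pppSqqq ⇒ ppppSqqqq ⇒ ppppqGqqqq ⇒ ppppqpqqqq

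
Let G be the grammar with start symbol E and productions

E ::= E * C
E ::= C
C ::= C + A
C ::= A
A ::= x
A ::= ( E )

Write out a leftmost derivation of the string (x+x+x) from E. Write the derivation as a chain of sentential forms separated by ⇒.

E ⇒ C   [E ::= C]
C ⇒ A   [C ::= A]
A ⇒ (E)   [A ::= ( E )]
(E) ⇒ (C)   [E ::= C]
(C) ⇒ (C+A)   [C ::= C + A]
(C+A) ⇒ (C+A+A)   [C ::= C + A]
(C+A+A) ⇒ (A+A+A)   [C ::= A]
(A+A+A) ⇒ (x+A+A)   [A ::= x]
(x+A+A) ⇒ (x+x+A)   [A ::= x]
(x+x+A) ⇒ (x+x+x)   [A ::= x]

E⇒C⇒A⇒(E)⇒(C)⇒(C+A)⇒(C+A+A)⇒(A+A+A)⇒(x+A+A)⇒(x+x+A)⇒(x+x+x)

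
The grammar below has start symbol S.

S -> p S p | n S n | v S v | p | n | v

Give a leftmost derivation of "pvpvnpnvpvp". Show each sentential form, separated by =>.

S => pSp => pvSvp => pvpSpvp => pvpvSvpvp => pvpvnSnvpvp => pvpvnpnvpvp

S => pSp   [S -> p S p]
pSp => pvSvp   [S -> v S v]
pvSvp => pvpSpvp   [S -> p S p]
pvpSpvp => pvpvSvpvp   [S -> v S v]
pvpvSvpvp => pvpvnSnvpvp   [S -> n S n]
pvpvnSnvpvp => pvpvnpnvpvp   [S -> p]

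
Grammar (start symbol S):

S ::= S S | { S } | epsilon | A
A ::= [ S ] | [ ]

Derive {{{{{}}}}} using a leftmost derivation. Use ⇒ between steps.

S ⇒ SS ⇒ {S}S ⇒ {{S}}S ⇒ {{{S}}}S ⇒ {{{SS}}}S ⇒ {{{SSS}}}S ⇒ {{{{S}SS}}}S ⇒ {{{{{S}}SS}}}S ⇒ {{{{{}}SS}}}S ⇒ {{{{{}}S}}}S ⇒ {{{{{}}}}}S ⇒ {{{{{}}}}}

S ⇒ SS   [S ::= S S]
SS ⇒ {S}S   [S ::= { S }]
{S}S ⇒ {{S}}S   [S ::= { S }]
{{S}}S ⇒ {{{S}}}S   [S ::= { S }]
{{{S}}}S ⇒ {{{SS}}}S   [S ::= S S]
{{{SS}}}S ⇒ {{{SSS}}}S   [S ::= S S]
{{{SSS}}}S ⇒ {{{{S}SS}}}S   [S ::= { S }]
{{{{S}SS}}}S ⇒ {{{{{S}}SS}}}S   [S ::= { S }]
{{{{{S}}SS}}}S ⇒ {{{{{}}SS}}}S   [S ::= epsilon]
{{{{{}}SS}}}S ⇒ {{{{{}}S}}}S   [S ::= epsilon]
{{{{{}}S}}}S ⇒ {{{{{}}}}}S   [S ::= epsilon]
{{{{{}}}}}S ⇒ {{{{{}}}}}   [S ::= epsilon]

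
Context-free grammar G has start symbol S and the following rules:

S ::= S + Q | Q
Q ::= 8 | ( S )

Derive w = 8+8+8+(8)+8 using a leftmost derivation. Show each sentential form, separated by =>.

S=>S+Q=>S+Q+Q=>S+Q+Q+Q=>S+Q+Q+Q+Q=>Q+Q+Q+Q+Q=>8+Q+Q+Q+Q=>8+8+Q+Q+Q=>8+8+8+Q+Q=>8+8+8+(S)+Q=>8+8+8+(Q)+Q=>8+8+8+(8)+Q=>8+8+8+(8)+8

S => S+Q   [S ::= S + Q]
S+Q => S+Q+Q   [S ::= S + Q]
S+Q+Q => S+Q+Q+Q   [S ::= S + Q]
S+Q+Q+Q => S+Q+Q+Q+Q   [S ::= S + Q]
S+Q+Q+Q+Q => Q+Q+Q+Q+Q   [S ::= Q]
Q+Q+Q+Q+Q => 8+Q+Q+Q+Q   [Q ::= 8]
8+Q+Q+Q+Q => 8+8+Q+Q+Q   [Q ::= 8]
8+8+Q+Q+Q => 8+8+8+Q+Q   [Q ::= 8]
8+8+8+Q+Q => 8+8+8+(S)+Q   [Q ::= ( S )]
8+8+8+(S)+Q => 8+8+8+(Q)+Q   [S ::= Q]
8+8+8+(Q)+Q => 8+8+8+(8)+Q   [Q ::= 8]
8+8+8+(8)+Q => 8+8+8+(8)+8   [Q ::= 8]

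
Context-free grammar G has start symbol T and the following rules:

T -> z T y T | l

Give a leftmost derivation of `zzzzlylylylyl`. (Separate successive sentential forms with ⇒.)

T⇒zTyT⇒zzTyTyT⇒zzzTyTyTyT⇒zzzzTyTyTyTyT⇒zzzzlyTyTyTyT⇒zzzzlylyTyTyT⇒zzzzlylylyTyT⇒zzzzlylylylyT⇒zzzzlylylylyl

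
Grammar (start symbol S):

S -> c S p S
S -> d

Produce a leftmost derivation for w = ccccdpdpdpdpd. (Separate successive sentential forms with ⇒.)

S⇒cSpS⇒ccSpSpS⇒cccSpSpSpS⇒ccccSpSpSpSpS⇒ccccdpSpSpSpS⇒ccccdpdpSpSpS⇒ccccdpdpdpSpS⇒ccccdpdpdpdpS⇒ccccdpdpdpdpd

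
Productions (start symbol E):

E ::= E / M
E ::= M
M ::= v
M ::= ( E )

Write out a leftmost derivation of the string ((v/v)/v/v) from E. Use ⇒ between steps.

E ⇒ M ⇒ (E) ⇒ (E/M) ⇒ (E/M/M) ⇒ (M/M/M) ⇒ ((E)/M/M) ⇒ ((E/M)/M/M) ⇒ ((M/M)/M/M) ⇒ ((v/M)/M/M) ⇒ ((v/v)/M/M) ⇒ ((v/v)/v/M) ⇒ ((v/v)/v/v)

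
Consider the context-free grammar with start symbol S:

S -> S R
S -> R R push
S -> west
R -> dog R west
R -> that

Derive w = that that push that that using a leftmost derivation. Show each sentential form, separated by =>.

S => S R => S R R => R R push R R => that R push R R => that that push R R => that that push that R => that that push that that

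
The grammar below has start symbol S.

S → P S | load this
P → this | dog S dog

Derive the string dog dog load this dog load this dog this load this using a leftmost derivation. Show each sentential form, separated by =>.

S => P S => dog S dog S => dog P S dog S => dog dog S dog S dog S => dog dog load this dog S dog S => dog dog load this dog load this dog S => dog dog load this dog load this dog P S => dog dog load this dog load this dog this S => dog dog load this dog load this dog this load this

S => P S   [S → P S]
P S => dog S dog S   [P → dog S dog]
dog S dog S => dog P S dog S   [S → P S]
dog P S dog S => dog dog S dog S dog S   [P → dog S dog]
dog dog S dog S dog S => dog dog load this dog S dog S   [S → load this]
dog dog load this dog S dog S => dog dog load this dog load this dog S   [S → load this]
dog dog load this dog load this dog S => dog dog load this dog load this dog P S   [S → P S]
dog dog load this dog load this dog P S => dog dog load this dog load this dog this S   [P → this]
dog dog load this dog load this dog this S => dog dog load this dog load this dog this load this   [S → load this]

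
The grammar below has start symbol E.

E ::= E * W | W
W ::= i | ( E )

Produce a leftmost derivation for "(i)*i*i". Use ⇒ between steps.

E ⇒ E*W   [E ::= E * W]
E*W ⇒ E*W*W   [E ::= E * W]
E*W*W ⇒ W*W*W   [E ::= W]
W*W*W ⇒ (E)*W*W   [W ::= ( E )]
(E)*W*W ⇒ (W)*W*W   [E ::= W]
(W)*W*W ⇒ (i)*W*W   [W ::= i]
(i)*W*W ⇒ (i)*i*W   [W ::= i]
(i)*i*W ⇒ (i)*i*i   [W ::= i]

E ⇒ E*W ⇒ E*W*W ⇒ W*W*W ⇒ (E)*W*W ⇒ (W)*W*W ⇒ (i)*W*W ⇒ (i)*i*W ⇒ (i)*i*i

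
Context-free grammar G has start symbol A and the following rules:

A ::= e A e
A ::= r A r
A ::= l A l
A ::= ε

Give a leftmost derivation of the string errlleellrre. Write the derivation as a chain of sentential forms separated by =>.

A => eAe => erAre => errArre => errlAlrre => errllAllrre => errlleAellrre => errlleellrre

A => eAe   [A ::= e A e]
eAe => erAre   [A ::= r A r]
erAre => errArre   [A ::= r A r]
errArre => errlAlrre   [A ::= l A l]
errlAlrre => errllAllrre   [A ::= l A l]
errllAllrre => errlleAellrre   [A ::= e A e]
errlleAellrre => errlleellrre   [A ::= ε]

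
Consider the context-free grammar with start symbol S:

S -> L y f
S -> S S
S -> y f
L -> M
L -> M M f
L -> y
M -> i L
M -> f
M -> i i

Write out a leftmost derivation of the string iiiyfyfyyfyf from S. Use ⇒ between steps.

S ⇒ SS ⇒ SSS ⇒ LyfSS ⇒ MMfyfSS ⇒ iiMfyfSS ⇒ iiiLfyfSS ⇒ iiiyfyfSS ⇒ iiiyfyfLyfS ⇒ iiiyfyfyyfS ⇒ iiiyfyfyyfyf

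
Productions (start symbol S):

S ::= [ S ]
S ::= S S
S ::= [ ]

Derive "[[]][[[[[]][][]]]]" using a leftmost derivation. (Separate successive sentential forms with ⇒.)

S⇒SS⇒[S]S⇒[[]]S⇒[[]][S]⇒[[]][[S]]⇒[[]][[[S]]]⇒[[]][[[SS]]]⇒[[]][[[SSS]]]⇒[[]][[[[S]SS]]]⇒[[]][[[[[]]SS]]]⇒[[]][[[[[]][]S]]]⇒[[]][[[[[]][][]]]]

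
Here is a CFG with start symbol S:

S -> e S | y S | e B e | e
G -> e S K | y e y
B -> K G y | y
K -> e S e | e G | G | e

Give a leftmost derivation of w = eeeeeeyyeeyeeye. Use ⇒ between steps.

S ⇒ eBe ⇒ eKGye ⇒ eeGye ⇒ eeeSKye ⇒ eeeeKye ⇒ eeeeGye ⇒ eeeeeSKye ⇒ eeeeeeSKye ⇒ eeeeeeySKye ⇒ eeeeeeyySKye ⇒ eeeeeeyyeSKye ⇒ eeeeeeyyeeBeKye ⇒ eeeeeeyyeeyeKye ⇒ eeeeeeyyeeyeeye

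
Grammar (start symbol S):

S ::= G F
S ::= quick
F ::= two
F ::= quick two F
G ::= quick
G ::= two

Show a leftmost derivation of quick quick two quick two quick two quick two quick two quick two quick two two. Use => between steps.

S => G F   [S ::= G F]
G F => quick F   [G ::= quick]
quick F => quick quick two F   [F ::= quick two F]
quick quick two F => quick quick two quick two F   [F ::= quick two F]
quick quick two quick two F => quick quick two quick two quick two F   [F ::= quick two F]
quick quick two quick two quick two F => quick quick two quick two quick two quick two F   [F ::= quick two F]
quick quick two quick two quick two quick two F => quick quick two quick two quick two quick two quick two F   [F ::= quick two F]
quick quick two quick two quick two quick two quick two F => quick quick two quick two quick two quick two quick two quick two F   [F ::= quick two F]
quick quick two quick two quick two quick two quick two quick two F => quick quick two quick two quick two quick two quick two quick two quick two F   [F ::= quick two F]
quick quick two quick two quick two quick two quick two quick two quick two F => quick quick two quick two quick two quick two quick two quick two quick two two   [F ::= two]

S => G F => quick F => quick quick two F => quick quick two quick two F => quick quick two quick two quick two F => quick quick two quick two quick two quick two F => quick quick two quick two quick two quick two quick two F => quick quick two quick two quick two quick two quick two quick two F => quick quick two quick two quick two quick two quick two quick two quick two F => quick quick two quick two quick two quick two quick two quick two quick two two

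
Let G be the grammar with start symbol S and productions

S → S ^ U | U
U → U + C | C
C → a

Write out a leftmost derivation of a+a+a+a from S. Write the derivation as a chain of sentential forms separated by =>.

S => U => U+C => U+C+C => U+C+C+C => C+C+C+C => a+C+C+C => a+a+C+C => a+a+a+C => a+a+a+a

S => U   [S → U]
U => U+C   [U → U + C]
U+C => U+C+C   [U → U + C]
U+C+C => U+C+C+C   [U → U + C]
U+C+C+C => C+C+C+C   [U → C]
C+C+C+C => a+C+C+C   [C → a]
a+C+C+C => a+a+C+C   [C → a]
a+a+C+C => a+a+a+C   [C → a]
a+a+a+C => a+a+a+a   [C → a]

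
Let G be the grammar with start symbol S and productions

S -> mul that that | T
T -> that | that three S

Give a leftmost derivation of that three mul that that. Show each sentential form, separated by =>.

S => T => that three S => that three mul that that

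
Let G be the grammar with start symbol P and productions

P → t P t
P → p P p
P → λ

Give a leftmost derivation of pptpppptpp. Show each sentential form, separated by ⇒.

P ⇒ pPp ⇒ ppPpp ⇒ pptPtpp ⇒ pptpPptpp ⇒ pptppPpptpp ⇒ pptpppptpp

P ⇒ pPp   [P → p P p]
pPp ⇒ ppPpp   [P → p P p]
ppPpp ⇒ pptPtpp   [P → t P t]
pptPtpp ⇒ pptpPptpp   [P → p P p]
pptpPptpp ⇒ pptppPpptpp   [P → p P p]
pptppPpptpp ⇒ pptpppptpp   [P → λ]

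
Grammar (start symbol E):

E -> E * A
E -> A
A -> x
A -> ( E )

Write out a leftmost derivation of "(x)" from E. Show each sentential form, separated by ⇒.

E ⇒ A ⇒ (E) ⇒ (A) ⇒ (x)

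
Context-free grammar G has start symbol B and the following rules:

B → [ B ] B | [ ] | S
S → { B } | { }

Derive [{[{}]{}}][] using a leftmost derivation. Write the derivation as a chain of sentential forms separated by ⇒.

B⇒[B]B⇒[S]B⇒[{B}]B⇒[{[B]B}]B⇒[{[S]B}]B⇒[{[{}]B}]B⇒[{[{}]S}]B⇒[{[{}]{}}]B⇒[{[{}]{}}][]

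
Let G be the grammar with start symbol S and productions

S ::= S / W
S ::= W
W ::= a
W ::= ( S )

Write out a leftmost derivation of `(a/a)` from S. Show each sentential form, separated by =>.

S => W => (S) => (S/W) => (W/W) => (a/W) => (a/a)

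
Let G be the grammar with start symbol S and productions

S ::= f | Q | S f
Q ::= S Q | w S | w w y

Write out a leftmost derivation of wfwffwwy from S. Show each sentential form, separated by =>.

S => Q => SQ => QQ => wSQ => wfQ => wfwS => wfwQ => wfwSQ => wfwSfQ => wfwffQ => wfwffwwy

S => Q   [S ::= Q]
Q => SQ   [Q ::= S Q]
SQ => QQ   [S ::= Q]
QQ => wSQ   [Q ::= w S]
wSQ => wfQ   [S ::= f]
wfQ => wfwS   [Q ::= w S]
wfwS => wfwQ   [S ::= Q]
wfwQ => wfwSQ   [Q ::= S Q]
wfwSQ => wfwSfQ   [S ::= S f]
wfwSfQ => wfwffQ   [S ::= f]
wfwffQ => wfwffwwy   [Q ::= w w y]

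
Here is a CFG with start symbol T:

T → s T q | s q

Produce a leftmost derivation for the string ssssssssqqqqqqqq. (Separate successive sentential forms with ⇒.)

T⇒sTq⇒ssTqq⇒sssTqqq⇒ssssTqqqq⇒sssssTqqqqq⇒ssssssTqqqqqq⇒sssssssTqqqqqqq⇒ssssssssqqqqqqqq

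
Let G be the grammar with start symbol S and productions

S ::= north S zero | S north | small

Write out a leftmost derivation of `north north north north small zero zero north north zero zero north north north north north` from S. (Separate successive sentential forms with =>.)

S => S north => S north north => S north north north => S north north north north => S north north north north north => north S zero north north north north north => north north S zero zero north north north north north => north north S north zero zero north north north north north => north north S north north zero zero north north north north north => north north north S zero north north zero zero north north north north north => north north north north S zero zero north north zero zero north north north north north => north north north north small zero zero north north zero zero north north north north north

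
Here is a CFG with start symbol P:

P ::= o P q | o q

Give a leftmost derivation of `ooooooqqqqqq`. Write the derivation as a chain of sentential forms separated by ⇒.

P ⇒ oPq ⇒ ooPqq ⇒ oooPqqq ⇒ ooooPqqqq ⇒ oooooPqqqqq ⇒ ooooooqqqqqq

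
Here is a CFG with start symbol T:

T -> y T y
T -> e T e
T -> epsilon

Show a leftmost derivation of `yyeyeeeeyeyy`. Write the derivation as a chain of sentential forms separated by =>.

T => yTy => yyTyy => yyeTeyy => yyeyTyeyy => yyeyeTeyeyy => yyeyeeTeeyeyy => yyeyeeeeyeyy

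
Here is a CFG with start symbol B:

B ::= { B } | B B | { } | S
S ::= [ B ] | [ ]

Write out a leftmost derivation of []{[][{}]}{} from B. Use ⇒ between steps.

B ⇒ BB   [B ::= B B]
BB ⇒ BBB   [B ::= B B]
BBB ⇒ SBB   [B ::= S]
SBB ⇒ []BB   [S ::= [ ]]
[]BB ⇒ []{B}B   [B ::= { B }]
[]{B}B ⇒ []{BB}B   [B ::= B B]
[]{BB}B ⇒ []{SB}B   [B ::= S]
[]{SB}B ⇒ []{[]B}B   [S ::= [ ]]
[]{[]B}B ⇒ []{[]S}B   [B ::= S]
[]{[]S}B ⇒ []{[][B]}B   [S ::= [ B ]]
[]{[][B]}B ⇒ []{[][{}]}B   [B ::= { }]
[]{[][{}]}B ⇒ []{[][{}]}{}   [B ::= { }]

B ⇒ BB ⇒ BBB ⇒ SBB ⇒ []BB ⇒ []{B}B ⇒ []{BB}B ⇒ []{SB}B ⇒ []{[]B}B ⇒ []{[]S}B ⇒ []{[][B]}B ⇒ []{[][{}]}B ⇒ []{[][{}]}{}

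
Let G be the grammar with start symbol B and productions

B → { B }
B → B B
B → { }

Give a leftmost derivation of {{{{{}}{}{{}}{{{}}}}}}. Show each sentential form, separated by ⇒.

B ⇒ {B} ⇒ {{B}} ⇒ {{{B}}} ⇒ {{{BB}}} ⇒ {{{{B}B}}} ⇒ {{{{{}}B}}} ⇒ {{{{{}}BB}}} ⇒ {{{{{}}BBB}}} ⇒ {{{{{}}{}BB}}} ⇒ {{{{{}}{}{B}B}}} ⇒ {{{{{}}{}{{}}B}}} ⇒ {{{{{}}{}{{}}{B}}}} ⇒ {{{{{}}{}{{}}{{B}}}}} ⇒ {{{{{}}{}{{}}{{{}}}}}}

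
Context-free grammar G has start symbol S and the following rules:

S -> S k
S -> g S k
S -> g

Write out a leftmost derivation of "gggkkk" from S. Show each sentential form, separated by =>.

S=>Sk=>gSkk=>ggSkkk=>gggkkk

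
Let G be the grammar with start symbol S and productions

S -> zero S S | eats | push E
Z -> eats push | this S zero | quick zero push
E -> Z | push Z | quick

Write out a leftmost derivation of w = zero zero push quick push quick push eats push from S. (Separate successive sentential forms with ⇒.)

S ⇒ zero S S ⇒ zero zero S S S ⇒ zero zero push E S S ⇒ zero zero push quick S S ⇒ zero zero push quick push E S ⇒ zero zero push quick push quick S ⇒ zero zero push quick push quick push E ⇒ zero zero push quick push quick push Z ⇒ zero zero push quick push quick push eats push

S ⇒ zero S S   [S -> zero S S]
zero S S ⇒ zero zero S S S   [S -> zero S S]
zero zero S S S ⇒ zero zero push E S S   [S -> push E]
zero zero push E S S ⇒ zero zero push quick S S   [E -> quick]
zero zero push quick S S ⇒ zero zero push quick push E S   [S -> push E]
zero zero push quick push E S ⇒ zero zero push quick push quick S   [E -> quick]
zero zero push quick push quick S ⇒ zero zero push quick push quick push E   [S -> push E]
zero zero push quick push quick push E ⇒ zero zero push quick push quick push Z   [E -> Z]
zero zero push quick push quick push Z ⇒ zero zero push quick push quick push eats push   [Z -> eats push]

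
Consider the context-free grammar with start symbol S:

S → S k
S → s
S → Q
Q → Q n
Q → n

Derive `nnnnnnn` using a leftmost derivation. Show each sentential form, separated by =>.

S=>Q=>Qn=>Qnn=>Qnnn=>Qnnnn=>Qnnnnn=>Qnnnnnn=>nnnnnnn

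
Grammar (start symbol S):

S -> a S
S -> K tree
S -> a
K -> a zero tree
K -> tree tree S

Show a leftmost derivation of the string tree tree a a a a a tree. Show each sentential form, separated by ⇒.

S ⇒ K tree ⇒ tree tree S tree ⇒ tree tree a S tree ⇒ tree tree a a S tree ⇒ tree tree a a a S tree ⇒ tree tree a a a a S tree ⇒ tree tree a a a a a tree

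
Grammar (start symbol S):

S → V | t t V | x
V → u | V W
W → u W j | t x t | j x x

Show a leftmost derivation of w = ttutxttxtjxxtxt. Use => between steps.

S => ttV => ttVW => ttVWW => ttVWWW => ttVWWWW => ttuWWWW => ttutxtWWW => ttutxttxtWW => ttutxttxtjxxW => ttutxttxtjxxtxt

S => ttV   [S → t t V]
ttV => ttVW   [V → V W]
ttVW => ttVWW   [V → V W]
ttVWW => ttVWWW   [V → V W]
ttVWWW => ttVWWWW   [V → V W]
ttVWWWW => ttuWWWW   [V → u]
ttuWWWW => ttutxtWWW   [W → t x t]
ttutxtWWW => ttutxttxtWW   [W → t x t]
ttutxttxtWW => ttutxttxtjxxW   [W → j x x]
ttutxttxtjxxW => ttutxttxtjxxtxt   [W → t x t]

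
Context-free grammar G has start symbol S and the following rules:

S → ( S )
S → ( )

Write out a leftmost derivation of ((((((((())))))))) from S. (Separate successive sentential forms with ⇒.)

S ⇒ (S)   [S → ( S )]
(S) ⇒ ((S))   [S → ( S )]
((S)) ⇒ (((S)))   [S → ( S )]
(((S))) ⇒ ((((S))))   [S → ( S )]
((((S)))) ⇒ (((((S)))))   [S → ( S )]
(((((S))))) ⇒ ((((((S))))))   [S → ( S )]
((((((S)))))) ⇒ (((((((S)))))))   [S → ( S )]
(((((((S))))))) ⇒ ((((((((S))))))))   [S → ( S )]
((((((((S)))))))) ⇒ ((((((((()))))))))   [S → ( )]

S⇒(S)⇒((S))⇒(((S)))⇒((((S))))⇒(((((S)))))⇒((((((S))))))⇒(((((((S)))))))⇒((((((((S))))))))⇒((((((((()))))))))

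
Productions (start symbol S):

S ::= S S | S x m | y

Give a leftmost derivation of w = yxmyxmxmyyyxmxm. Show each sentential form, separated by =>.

S => Sxm   [S ::= S x m]
Sxm => Sxmxm   [S ::= S x m]
Sxmxm => SSxmxm   [S ::= S S]
SSxmxm => SSSxmxm   [S ::= S S]
SSSxmxm => SSSSxmxm   [S ::= S S]
SSSSxmxm => SxmSSSxmxm   [S ::= S x m]
SxmSSSxmxm => SxmxmSSSxmxm   [S ::= S x m]
SxmxmSSSxmxm => SSxmxmSSSxmxm   [S ::= S S]
SSxmxmSSSxmxm => SxmSxmxmSSSxmxm   [S ::= S x m]
SxmSxmxmSSSxmxm => yxmSxmxmSSSxmxm   [S ::= y]
yxmSxmxmSSSxmxm => yxmyxmxmSSSxmxm   [S ::= y]
yxmyxmxmSSSxmxm => yxmyxmxmySSxmxm   [S ::= y]
yxmyxmxmySSxmxm => yxmyxmxmyySxmxm   [S ::= y]
yxmyxmxmyySxmxm => yxmyxmxmyyyxmxm   [S ::= y]

S => Sxm => Sxmxm => SSxmxm => SSSxmxm => SSSSxmxm => SxmSSSxmxm => SxmxmSSSxmxm => SSxmxmSSSxmxm => SxmSxmxmSSSxmxm => yxmSxmxmSSSxmxm => yxmyxmxmSSSxmxm => yxmyxmxmySSxmxm => yxmyxmxmyySxmxm => yxmyxmxmyyyxmxm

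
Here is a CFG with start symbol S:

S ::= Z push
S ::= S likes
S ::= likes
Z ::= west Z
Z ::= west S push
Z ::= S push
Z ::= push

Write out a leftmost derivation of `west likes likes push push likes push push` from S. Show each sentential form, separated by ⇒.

S ⇒ Z push ⇒ west Z push ⇒ west S push push ⇒ west S likes push push ⇒ west Z push likes push push ⇒ west S push push likes push push ⇒ west S likes push push likes push push ⇒ west likes likes push push likes push push

S ⇒ Z push   [S ::= Z push]
Z push ⇒ west Z push   [Z ::= west Z]
west Z push ⇒ west S push push   [Z ::= S push]
west S push push ⇒ west S likes push push   [S ::= S likes]
west S likes push push ⇒ west Z push likes push push   [S ::= Z push]
west Z push likes push push ⇒ west S push push likes push push   [Z ::= S push]
west S push push likes push push ⇒ west S likes push push likes push push   [S ::= S likes]
west S likes push push likes push push ⇒ west likes likes push push likes push push   [S ::= likes]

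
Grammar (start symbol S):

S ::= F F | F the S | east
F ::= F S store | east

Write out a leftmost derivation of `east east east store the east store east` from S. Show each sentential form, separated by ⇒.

S ⇒ F F   [S ::= F F]
F F ⇒ F S store F   [F ::= F S store]
F S store F ⇒ east S store F   [F ::= east]
east S store F ⇒ east F the S store F   [S ::= F the S]
east F the S store F ⇒ east F S store the S store F   [F ::= F S store]
east F S store the S store F ⇒ east east S store the S store F   [F ::= east]
east east S store the S store F ⇒ east east east store the S store F   [S ::= east]
east east east store the S store F ⇒ east east east store the east store F   [S ::= east]
east east east store the east store F ⇒ east east east store the east store east   [F ::= east]

S ⇒ F F ⇒ F S store F ⇒ east S store F ⇒ east F the S store F ⇒ east F S store the S store F ⇒ east east S store the S store F ⇒ east east east store the S store F ⇒ east east east store the east store F ⇒ east east east store the east store east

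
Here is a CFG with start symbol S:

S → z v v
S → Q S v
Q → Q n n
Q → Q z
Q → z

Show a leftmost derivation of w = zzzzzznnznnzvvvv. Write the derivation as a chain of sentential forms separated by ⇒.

S ⇒ QSv ⇒ zSv ⇒ zQSvv ⇒ zQnnSvv ⇒ zQznnSvv ⇒ zQnnznnSvv ⇒ zQznnznnSvv ⇒ zQzznnznnSvv ⇒ zQzzznnznnSvv ⇒ zQzzzznnznnSvv ⇒ zzzzzznnznnSvv ⇒ zzzzzznnznnzvvvv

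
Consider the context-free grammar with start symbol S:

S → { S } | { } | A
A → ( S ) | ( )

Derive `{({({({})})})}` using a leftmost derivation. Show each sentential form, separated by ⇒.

S ⇒ {S} ⇒ {A} ⇒ {(S)} ⇒ {({S})} ⇒ {({A})} ⇒ {({(S)})} ⇒ {({({S})})} ⇒ {({({A})})} ⇒ {({({(S)})})} ⇒ {({({({})})})}

S ⇒ {S}   [S → { S }]
{S} ⇒ {A}   [S → A]
{A} ⇒ {(S)}   [A → ( S )]
{(S)} ⇒ {({S})}   [S → { S }]
{({S})} ⇒ {({A})}   [S → A]
{({A})} ⇒ {({(S)})}   [A → ( S )]
{({(S)})} ⇒ {({({S})})}   [S → { S }]
{({({S})})} ⇒ {({({A})})}   [S → A]
{({({A})})} ⇒ {({({(S)})})}   [A → ( S )]
{({({(S)})})} ⇒ {({({({})})})}   [S → { }]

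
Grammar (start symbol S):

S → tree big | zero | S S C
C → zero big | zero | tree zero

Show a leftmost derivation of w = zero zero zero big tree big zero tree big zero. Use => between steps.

S => S S C => S S C S C => S S C S C S C => zero S C S C S C => zero zero C S C S C => zero zero zero big S C S C => zero zero zero big tree big C S C => zero zero zero big tree big zero S C => zero zero zero big tree big zero tree big C => zero zero zero big tree big zero tree big zero

S => S S C   [S → S S C]
S S C => S S C S C   [S → S S C]
S S C S C => S S C S C S C   [S → S S C]
S S C S C S C => zero S C S C S C   [S → zero]
zero S C S C S C => zero zero C S C S C   [S → zero]
zero zero C S C S C => zero zero zero big S C S C   [C → zero big]
zero zero zero big S C S C => zero zero zero big tree big C S C   [S → tree big]
zero zero zero big tree big C S C => zero zero zero big tree big zero S C   [C → zero]
zero zero zero big tree big zero S C => zero zero zero big tree big zero tree big C   [S → tree big]
zero zero zero big tree big zero tree big C => zero zero zero big tree big zero tree big zero   [C → zero]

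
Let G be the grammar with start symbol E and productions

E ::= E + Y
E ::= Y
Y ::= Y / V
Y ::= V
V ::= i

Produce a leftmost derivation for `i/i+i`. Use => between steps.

E => E+Y => Y+Y => Y/V+Y => V/V+Y => i/V+Y => i/i+Y => i/i+V => i/i+i

E => E+Y   [E ::= E + Y]
E+Y => Y+Y   [E ::= Y]
Y+Y => Y/V+Y   [Y ::= Y / V]
Y/V+Y => V/V+Y   [Y ::= V]
V/V+Y => i/V+Y   [V ::= i]
i/V+Y => i/i+Y   [V ::= i]
i/i+Y => i/i+V   [Y ::= V]
i/i+V => i/i+i   [V ::= i]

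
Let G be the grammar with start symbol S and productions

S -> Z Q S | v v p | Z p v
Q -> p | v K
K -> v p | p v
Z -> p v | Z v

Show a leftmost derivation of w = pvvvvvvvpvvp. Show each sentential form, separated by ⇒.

S ⇒ ZQS   [S -> Z Q S]
ZQS ⇒ ZvQS   [Z -> Z v]
ZvQS ⇒ ZvvQS   [Z -> Z v]
ZvvQS ⇒ ZvvvQS   [Z -> Z v]
ZvvvQS ⇒ ZvvvvQS   [Z -> Z v]
ZvvvvQS ⇒ ZvvvvvQS   [Z -> Z v]
ZvvvvvQS ⇒ ZvvvvvvQS   [Z -> Z v]
ZvvvvvvQS ⇒ pvvvvvvvQS   [Z -> p v]
pvvvvvvvQS ⇒ pvvvvvvvpS   [Q -> p]
pvvvvvvvpS ⇒ pvvvvvvvpvvp   [S -> v v p]

S⇒ZQS⇒ZvQS⇒ZvvQS⇒ZvvvQS⇒ZvvvvQS⇒ZvvvvvQS⇒ZvvvvvvQS⇒pvvvvvvvQS⇒pvvvvvvvpS⇒pvvvvvvvpvvp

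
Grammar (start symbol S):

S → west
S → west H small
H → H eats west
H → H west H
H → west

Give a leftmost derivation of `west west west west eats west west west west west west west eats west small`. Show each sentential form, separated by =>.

S => west H small => west H eats west small => west H west H eats west small => west west west H eats west small => west west west H west H eats west small => west west west H west H west H eats west small => west west west H west H west H west H eats west small => west west west H eats west west H west H west H eats west small => west west west west eats west west H west H west H eats west small => west west west west eats west west west west H west H eats west small => west west west west eats west west west west west west H eats west small => west west west west eats west west west west west west west eats west small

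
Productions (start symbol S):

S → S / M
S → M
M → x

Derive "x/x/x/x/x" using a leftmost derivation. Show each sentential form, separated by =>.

S => S/M   [S → S / M]
S/M => S/M/M   [S → S / M]
S/M/M => S/M/M/M   [S → S / M]
S/M/M/M => S/M/M/M/M   [S → S / M]
S/M/M/M/M => M/M/M/M/M   [S → M]
M/M/M/M/M => x/M/M/M/M   [M → x]
x/M/M/M/M => x/x/M/M/M   [M → x]
x/x/M/M/M => x/x/x/M/M   [M → x]
x/x/x/M/M => x/x/x/x/M   [M → x]
x/x/x/x/M => x/x/x/x/x   [M → x]

S=>S/M=>S/M/M=>S/M/M/M=>S/M/M/M/M=>M/M/M/M/M=>x/M/M/M/M=>x/x/M/M/M=>x/x/x/M/M=>x/x/x/x/M=>x/x/x/x/x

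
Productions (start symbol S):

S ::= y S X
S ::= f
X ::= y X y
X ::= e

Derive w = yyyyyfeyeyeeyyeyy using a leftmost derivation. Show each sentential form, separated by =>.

S => ySX => yySXX => yyySXXX => yyyySXXXX => yyyyySXXXXX => yyyyyfXXXXX => yyyyyfeXXXX => yyyyyfeyXyXXX => yyyyyfeyeyXXX => yyyyyfeyeyeXX => yyyyyfeyeyeeX => yyyyyfeyeyeeyXy => yyyyyfeyeyeeyyXyy => yyyyyfeyeyeeyyeyy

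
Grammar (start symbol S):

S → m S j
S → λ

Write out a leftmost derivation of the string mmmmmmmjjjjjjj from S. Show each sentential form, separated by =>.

S=>mSj=>mmSjj=>mmmSjjj=>mmmmSjjjj=>mmmmmSjjjjj=>mmmmmmSjjjjjj=>mmmmmmmSjjjjjjj=>mmmmmmmjjjjjjj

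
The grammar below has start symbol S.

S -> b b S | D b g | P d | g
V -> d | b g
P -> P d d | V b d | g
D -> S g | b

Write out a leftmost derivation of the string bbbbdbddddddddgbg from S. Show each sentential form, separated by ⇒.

S ⇒ bbS   [S -> b b S]
bbS ⇒ bbDbg   [S -> D b g]
bbDbg ⇒ bbSgbg   [D -> S g]
bbSgbg ⇒ bbbbSgbg   [S -> b b S]
bbbbSgbg ⇒ bbbbPdgbg   [S -> P d]
bbbbPdgbg ⇒ bbbbPdddgbg   [P -> P d d]
bbbbPdddgbg ⇒ bbbbPdddddgbg   [P -> P d d]
bbbbPdddddgbg ⇒ bbbbPdddddddgbg   [P -> P d d]
bbbbPdddddddgbg ⇒ bbbbVbddddddddgbg   [P -> V b d]
bbbbVbddddddddgbg ⇒ bbbbdbddddddddgbg   [V -> d]

S⇒bbS⇒bbDbg⇒bbSgbg⇒bbbbSgbg⇒bbbbPdgbg⇒bbbbPdddgbg⇒bbbbPdddddgbg⇒bbbbPdddddddgbg⇒bbbbVbddddddddgbg⇒bbbbdbddddddddgbg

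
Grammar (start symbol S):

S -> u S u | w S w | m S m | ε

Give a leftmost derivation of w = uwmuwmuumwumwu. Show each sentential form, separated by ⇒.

S ⇒ uSu ⇒ uwSwu ⇒ uwmSmwu ⇒ uwmuSumwu ⇒ uwmuwSwumwu ⇒ uwmuwmSmwumwu ⇒ uwmuwmuSumwumwu ⇒ uwmuwmuumwumwu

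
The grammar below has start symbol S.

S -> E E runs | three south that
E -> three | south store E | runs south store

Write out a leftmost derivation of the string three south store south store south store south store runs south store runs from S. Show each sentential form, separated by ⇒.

S ⇒ E E runs ⇒ three E runs ⇒ three south store E runs ⇒ three south store south store E runs ⇒ three south store south store south store E runs ⇒ three south store south store south store south store E runs ⇒ three south store south store south store south store runs south store runs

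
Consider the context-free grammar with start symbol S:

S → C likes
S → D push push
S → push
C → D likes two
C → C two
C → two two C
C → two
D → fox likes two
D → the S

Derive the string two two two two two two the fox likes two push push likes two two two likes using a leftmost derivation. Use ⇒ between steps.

S ⇒ C likes ⇒ two two C likes ⇒ two two two two C likes ⇒ two two two two two two C likes ⇒ two two two two two two C two likes ⇒ two two two two two two C two two likes ⇒ two two two two two two D likes two two two likes ⇒ two two two two two two the S likes two two two likes ⇒ two two two two two two the D push push likes two two two likes ⇒ two two two two two two the fox likes two push push likes two two two likes

S ⇒ C likes   [S → C likes]
C likes ⇒ two two C likes   [C → two two C]
two two C likes ⇒ two two two two C likes   [C → two two C]
two two two two C likes ⇒ two two two two two two C likes   [C → two two C]
two two two two two two C likes ⇒ two two two two two two C two likes   [C → C two]
two two two two two two C two likes ⇒ two two two two two two C two two likes   [C → C two]
two two two two two two C two two likes ⇒ two two two two two two D likes two two two likes   [C → D likes two]
two two two two two two D likes two two two likes ⇒ two two two two two two the S likes two two two likes   [D → the S]
two two two two two two the S likes two two two likes ⇒ two two two two two two the D push push likes two two two likes   [S → D push push]
two two two two two two the D push push likes two two two likes ⇒ two two two two two two the fox likes two push push likes two two two likes   [D → fox likes two]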